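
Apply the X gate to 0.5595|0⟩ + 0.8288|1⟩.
0.8288|0⟩ + 0.5595|1⟩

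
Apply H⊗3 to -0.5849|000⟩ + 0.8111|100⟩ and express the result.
0.07997|000⟩ + 0.07997|001⟩ + 0.07997|010⟩ + 0.07997|011⟩ - 0.4936|100⟩ - 0.4936|101⟩ - 0.4936|110⟩ - 0.4936|111⟩

H⊗3 gives amp(|y⟩) = (1/2√2) Σ_x (−1)^(x·y) amp(|x⟩), where x·y is the number of positions in which both x and y have a 1.
|000⟩: (-0.5849 + 0.8111)/(2√2) = 0.07997
|001⟩: (-0.5849 + 0.8111)/(2√2) = 0.07997
|010⟩: (-0.5849 + 0.8111)/(2√2) = 0.07997
|011⟩: (-0.5849 + 0.8111)/(2√2) = 0.07997
|100⟩: (-0.5849 - 0.8111)/(2√2) = -0.4936
|101⟩: (-0.5849 - 0.8111)/(2√2) = -0.4936
|110⟩: (-0.5849 - 0.8111)/(2√2) = -0.4936
|111⟩: (-0.5849 - 0.8111)/(2√2) = -0.4936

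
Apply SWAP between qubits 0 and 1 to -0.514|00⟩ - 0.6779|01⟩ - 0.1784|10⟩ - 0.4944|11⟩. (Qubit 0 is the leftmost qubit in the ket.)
-0.514|00⟩ - 0.1784|01⟩ - 0.6779|10⟩ - 0.4944|11⟩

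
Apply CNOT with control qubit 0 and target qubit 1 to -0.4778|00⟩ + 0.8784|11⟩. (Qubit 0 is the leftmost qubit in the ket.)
-0.4778|00⟩ + 0.8784|10⟩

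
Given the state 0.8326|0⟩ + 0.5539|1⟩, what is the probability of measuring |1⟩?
0.3068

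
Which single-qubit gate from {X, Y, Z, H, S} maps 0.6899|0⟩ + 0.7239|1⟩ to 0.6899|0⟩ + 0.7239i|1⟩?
S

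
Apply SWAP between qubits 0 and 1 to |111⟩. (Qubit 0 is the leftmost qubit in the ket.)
|111⟩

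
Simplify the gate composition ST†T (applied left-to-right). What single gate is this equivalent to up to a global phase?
S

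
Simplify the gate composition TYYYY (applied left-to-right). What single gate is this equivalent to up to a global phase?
T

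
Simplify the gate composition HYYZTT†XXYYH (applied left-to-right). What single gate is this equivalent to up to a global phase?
X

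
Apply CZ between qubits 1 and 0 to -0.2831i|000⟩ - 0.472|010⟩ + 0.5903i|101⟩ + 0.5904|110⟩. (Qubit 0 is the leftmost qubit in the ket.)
-0.2831i|000⟩ - 0.472|010⟩ + 0.5903i|101⟩ - 0.5904|110⟩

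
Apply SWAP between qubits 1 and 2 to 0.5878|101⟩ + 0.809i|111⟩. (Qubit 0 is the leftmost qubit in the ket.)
0.5878|110⟩ + 0.809i|111⟩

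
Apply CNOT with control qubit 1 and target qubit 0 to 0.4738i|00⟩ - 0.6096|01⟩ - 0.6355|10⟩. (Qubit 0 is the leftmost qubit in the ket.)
0.4738i|00⟩ - 0.6355|10⟩ - 0.6096|11⟩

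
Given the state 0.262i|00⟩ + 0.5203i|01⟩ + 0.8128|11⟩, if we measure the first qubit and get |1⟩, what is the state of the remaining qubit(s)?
|1⟩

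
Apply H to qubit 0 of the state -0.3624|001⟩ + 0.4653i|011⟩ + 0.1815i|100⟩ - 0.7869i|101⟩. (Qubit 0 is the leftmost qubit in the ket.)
0.1283i|000⟩ + (-0.2563 - 0.5564i)|001⟩ + 0.329i|011⟩ - 0.1283i|100⟩ + (-0.2563 + 0.5564i)|101⟩ + 0.329i|111⟩

H on qubit 0 mixes each pair of kets that differ only in qubit 0: amplitudes (a, b) of (|…0…⟩, |…1…⟩) become ((a + b)/√2, (a − b)/√2). Kets absent from the input have amplitude 0.
(|000⟩, |100⟩): (a, b) = (0, 0.1815i) → (0.1283i, -0.1283i)
(|001⟩, |101⟩): (a, b) = (-0.3624, -0.7869i) → ((-0.2563 - 0.5564i), (-0.2563 + 0.5564i))
(|011⟩, |111⟩): (a, b) = (0.4653i, 0) → (0.329i, 0.329i)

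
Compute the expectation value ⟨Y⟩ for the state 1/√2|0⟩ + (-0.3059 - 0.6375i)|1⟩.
-0.9016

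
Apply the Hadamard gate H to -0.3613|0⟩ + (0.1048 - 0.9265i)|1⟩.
(-0.1814 - 0.6551i)|0⟩ + (-0.3296 + 0.6551i)|1⟩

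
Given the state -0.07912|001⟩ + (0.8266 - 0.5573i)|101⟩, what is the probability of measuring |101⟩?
0.9939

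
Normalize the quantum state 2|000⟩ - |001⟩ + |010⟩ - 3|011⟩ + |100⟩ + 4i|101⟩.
1/√8|000⟩ - 0.1768|001⟩ + 0.1768|010⟩ - 0.5303|011⟩ + 0.1768|100⟩ + (1/√2)i|101⟩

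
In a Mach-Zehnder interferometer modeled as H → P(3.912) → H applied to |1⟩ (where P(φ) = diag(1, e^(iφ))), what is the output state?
(0.8588 + 0.3482i)|0⟩ + (0.1412 - 0.3482i)|1⟩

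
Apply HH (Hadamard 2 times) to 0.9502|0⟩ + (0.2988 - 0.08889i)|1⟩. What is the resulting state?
0.9502|0⟩ + (0.2988 - 0.08889i)|1⟩

H² = I, so an even number of Hadamards cancels: H^2 = I and the state is unchanged.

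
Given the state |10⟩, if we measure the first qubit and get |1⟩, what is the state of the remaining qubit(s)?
|0⟩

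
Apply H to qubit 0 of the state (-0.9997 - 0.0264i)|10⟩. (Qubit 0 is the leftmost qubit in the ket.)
(-0.7069 - 0.01867i)|00⟩ + (0.7069 + 0.01867i)|10⟩

H on qubit 0 mixes each pair of kets that differ only in qubit 0: amplitudes (a, b) of (|…0…⟩, |…1…⟩) become ((a + b)/√2, (a − b)/√2). Kets absent from the input have amplitude 0.
(|00⟩, |10⟩): (a, b) = (0, (-0.9997 - 0.0264i)) → ((-0.7069 - 0.01867i), (0.7069 + 0.01867i))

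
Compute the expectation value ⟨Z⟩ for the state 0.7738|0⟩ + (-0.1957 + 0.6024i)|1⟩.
0.1976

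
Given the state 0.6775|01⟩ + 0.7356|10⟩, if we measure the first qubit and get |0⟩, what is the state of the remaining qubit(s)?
|1⟩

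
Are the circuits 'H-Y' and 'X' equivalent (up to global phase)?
No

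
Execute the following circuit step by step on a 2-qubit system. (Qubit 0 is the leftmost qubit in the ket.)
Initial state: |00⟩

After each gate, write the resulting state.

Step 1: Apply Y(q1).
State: i|01⟩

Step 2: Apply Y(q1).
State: |00⟩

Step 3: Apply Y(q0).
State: i|10⟩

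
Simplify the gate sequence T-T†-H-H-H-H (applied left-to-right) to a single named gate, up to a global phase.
I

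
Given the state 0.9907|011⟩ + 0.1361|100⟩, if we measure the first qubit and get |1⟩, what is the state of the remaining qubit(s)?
|00⟩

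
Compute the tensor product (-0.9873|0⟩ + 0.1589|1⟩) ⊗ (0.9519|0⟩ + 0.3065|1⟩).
-0.9398|00⟩ - 0.3026|01⟩ + 0.1513|10⟩ + 0.0487|11⟩

amp(|b₁b₂…⟩) = product of the factor amplitudes for bits b₁, b₂, …; only kets whose every factor amplitude is nonzero survive.
|00⟩: (-0.9873)(0.9519) = -0.9398
|01⟩: (-0.9873)(0.3065) = -0.3026
|10⟩: (0.1589)(0.9519) = 0.1513
|11⟩: (0.1589)(0.3065) = 0.0487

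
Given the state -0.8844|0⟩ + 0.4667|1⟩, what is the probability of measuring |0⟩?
0.7822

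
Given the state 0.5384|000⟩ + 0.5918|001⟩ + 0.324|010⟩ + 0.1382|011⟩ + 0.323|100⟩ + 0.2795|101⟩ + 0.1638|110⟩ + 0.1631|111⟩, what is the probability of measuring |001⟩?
0.3502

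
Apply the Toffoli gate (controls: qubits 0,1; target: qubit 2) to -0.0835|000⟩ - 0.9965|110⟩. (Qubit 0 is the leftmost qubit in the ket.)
-0.0835|000⟩ - 0.9965|111⟩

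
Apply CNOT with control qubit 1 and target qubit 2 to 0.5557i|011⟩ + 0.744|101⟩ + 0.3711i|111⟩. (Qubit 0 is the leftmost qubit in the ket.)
0.5557i|010⟩ + 0.744|101⟩ + 0.3711i|110⟩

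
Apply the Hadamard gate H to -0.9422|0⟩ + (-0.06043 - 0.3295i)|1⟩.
(-0.709 - 0.233i)|0⟩ + (-0.6235 + 0.233i)|1⟩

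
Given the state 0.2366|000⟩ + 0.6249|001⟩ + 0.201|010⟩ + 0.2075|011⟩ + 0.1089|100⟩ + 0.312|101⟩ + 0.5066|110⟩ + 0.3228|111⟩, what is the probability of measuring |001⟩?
0.3905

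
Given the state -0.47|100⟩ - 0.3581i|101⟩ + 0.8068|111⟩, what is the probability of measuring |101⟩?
0.1282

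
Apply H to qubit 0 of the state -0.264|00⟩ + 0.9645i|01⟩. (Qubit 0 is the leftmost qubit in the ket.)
-0.1867|00⟩ + 0.682i|01⟩ - 0.1867|10⟩ + 0.682i|11⟩

H on qubit 0 mixes each pair of kets that differ only in qubit 0: amplitudes (a, b) of (|…0…⟩, |…1…⟩) become ((a + b)/√2, (a − b)/√2). Kets absent from the input have amplitude 0.
(|00⟩, |10⟩): (a, b) = (-0.264, 0) → (-0.1867, -0.1867)
(|01⟩, |11⟩): (a, b) = (0.9645i, 0) → (0.682i, 0.682i)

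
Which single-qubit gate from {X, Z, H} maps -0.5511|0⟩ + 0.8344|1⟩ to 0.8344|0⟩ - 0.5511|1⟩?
X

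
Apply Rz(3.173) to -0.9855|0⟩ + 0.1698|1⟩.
(0.01548 + 0.9854i)|0⟩ + (-0.002666 + 0.1698i)|1⟩

Rz(3.173) = [[e^(−iθ/2), 0], [0, e^(iθ/2)]] with e^(±iθ/2) = cos(θ/2) ± i·sin(θ/2); θ = 3.173, cos(θ/2) ≈ -0.015703, sin(θ/2) ≈ 0.999877.
With a = amp(|0⟩) = -0.9855 and b = amp(|1⟩) = 0.1698:
new amp(|0⟩) = (-0.015703 - 0.999877i)·a = (0.01548 + 0.9854i)
new amp(|1⟩) = (-0.015703 + 0.999877i)·b = (-0.002666 + 0.1698i)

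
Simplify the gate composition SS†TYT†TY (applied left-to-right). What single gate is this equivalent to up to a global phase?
T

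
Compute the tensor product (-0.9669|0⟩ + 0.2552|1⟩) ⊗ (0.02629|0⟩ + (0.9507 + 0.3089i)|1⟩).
-0.02542|00⟩ + (-0.9192 - 0.2987i)|01⟩ + 0.006709|10⟩ + (0.2426 + 0.07883i)|11⟩

amp(|b₁b₂…⟩) = product of the factor amplitudes for bits b₁, b₂, …; only kets whose every factor amplitude is nonzero survive.
|00⟩: (-0.9669)(0.02629) = -0.02542
|01⟩: (-0.9669)(0.9507 + 0.3089i) = (-0.9192 - 0.2987i)
|10⟩: (0.2552)(0.02629) = 0.006709
|11⟩: (0.2552)(0.9507 + 0.3089i) = (0.2426 + 0.07883i)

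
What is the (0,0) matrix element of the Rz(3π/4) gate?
(0.3827 - 0.9239i)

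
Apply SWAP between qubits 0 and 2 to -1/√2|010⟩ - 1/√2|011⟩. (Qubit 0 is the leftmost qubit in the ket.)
-1/√2|010⟩ - 1/√2|110⟩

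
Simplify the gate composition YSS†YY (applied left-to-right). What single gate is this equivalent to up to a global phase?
Y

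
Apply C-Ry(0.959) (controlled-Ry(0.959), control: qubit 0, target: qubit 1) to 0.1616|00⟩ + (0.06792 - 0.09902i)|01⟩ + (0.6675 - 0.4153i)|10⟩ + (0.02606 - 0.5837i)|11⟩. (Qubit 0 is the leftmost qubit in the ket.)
0.1616|00⟩ + (0.06792 - 0.09902i)|01⟩ + (0.5802 - 0.09918i)|10⟩ + (0.3311 - 0.7095i)|11⟩

C-Ry(0.959) leaves the control-|0⟩ kets |00⟩, |01⟩ unchanged and applies Ry(0.959) to qubit 1 on the control-|1⟩ pair (|10⟩, |11⟩).
Ry(0.959) = [[cos(θ/2), −sin(θ/2)], [sin(θ/2), cos(θ/2)]]; θ = 0.959, cos(θ/2) ≈ 0.887226, sin(θ/2) ≈ 0.461336.
With a = amp(|10⟩) = (0.6675 - 0.4153i) and b = amp(|11⟩) = (0.02606 - 0.5837i):
new amp(|10⟩) = (0.887226)·a + (-0.461336)·b = (0.5802 - 0.09918i)
new amp(|11⟩) = (0.461336)·a + (0.887226)·b = (0.3311 - 0.7095i)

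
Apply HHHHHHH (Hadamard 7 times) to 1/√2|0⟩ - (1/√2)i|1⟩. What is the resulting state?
(1/2 - (1/2)i)|0⟩ + (1/2 + (1/2)i)|1⟩

H² = I, so H^7 = H: a single Hadamard. With (a, b) = (1/√2, -(1/√2)i), H gives ((a + b)/√2, (a − b)/√2) = ((1/2 - (1/2)i), (1/2 + (1/2)i)).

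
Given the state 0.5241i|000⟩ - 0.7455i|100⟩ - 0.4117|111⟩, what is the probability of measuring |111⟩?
0.1695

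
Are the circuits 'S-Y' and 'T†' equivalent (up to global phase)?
No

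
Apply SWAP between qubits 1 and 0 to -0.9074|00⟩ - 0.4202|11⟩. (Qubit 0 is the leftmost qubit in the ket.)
-0.9074|00⟩ - 0.4202|11⟩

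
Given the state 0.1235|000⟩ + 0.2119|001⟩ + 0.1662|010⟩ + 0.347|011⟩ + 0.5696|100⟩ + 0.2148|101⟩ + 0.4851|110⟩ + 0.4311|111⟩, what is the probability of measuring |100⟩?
0.3244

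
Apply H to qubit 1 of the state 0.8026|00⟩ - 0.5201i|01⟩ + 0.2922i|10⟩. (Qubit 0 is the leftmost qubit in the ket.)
(0.5675 - 0.3678i)|00⟩ + (0.5675 + 0.3678i)|01⟩ + 0.2066i|10⟩ + 0.2066i|11⟩

H on qubit 1 mixes each pair of kets that differ only in qubit 1: amplitudes (a, b) of (|…0…⟩, |…1…⟩) become ((a + b)/√2, (a − b)/√2). Kets absent from the input have amplitude 0.
(|00⟩, |01⟩): (a, b) = (0.8026, -0.5201i) → ((0.5675 - 0.3678i), (0.5675 + 0.3678i))
(|10⟩, |11⟩): (a, b) = (0.2922i, 0) → (0.2066i, 0.2066i)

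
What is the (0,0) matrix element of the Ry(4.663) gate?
-0.6894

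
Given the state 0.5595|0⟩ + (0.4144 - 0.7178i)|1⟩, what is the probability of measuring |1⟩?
0.687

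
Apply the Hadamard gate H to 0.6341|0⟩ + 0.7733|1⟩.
0.9952|0⟩ - 0.09843|1⟩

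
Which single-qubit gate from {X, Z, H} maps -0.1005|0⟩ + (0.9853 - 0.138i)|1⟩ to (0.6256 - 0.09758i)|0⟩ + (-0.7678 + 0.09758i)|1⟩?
H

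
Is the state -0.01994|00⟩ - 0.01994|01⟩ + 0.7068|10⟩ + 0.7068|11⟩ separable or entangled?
Separable

Writing the state as a|00⟩ + b|01⟩ + c|10⟩ + d|11⟩, it is a product state iff ad − bc = 0.
Here (a, b, c, d) = (-0.01994, -0.01994, 0.7068, 0.7068): ad − bc = (-0.01994)(0.7068) − (-0.01994)(0.7068) = 0, so the state is separable.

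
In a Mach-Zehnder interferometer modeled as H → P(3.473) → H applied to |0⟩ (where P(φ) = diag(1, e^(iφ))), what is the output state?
(0.02721 - 0.1627i)|0⟩ + (0.9728 + 0.1627i)|1⟩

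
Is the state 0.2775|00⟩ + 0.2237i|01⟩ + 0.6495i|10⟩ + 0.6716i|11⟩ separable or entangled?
Entangled

Writing the state as a|00⟩ + b|01⟩ + c|10⟩ + d|11⟩, it is a product state iff ad − bc = 0.
Here (a, b, c, d) = (0.2775, 0.2237i, 0.6495i, 0.6716i): ad − bc = (0.2775)(0.6716i) − (0.2237i)(0.6495i) = (0.1453 + 0.1864i) ≠ 0, so the state is entangled.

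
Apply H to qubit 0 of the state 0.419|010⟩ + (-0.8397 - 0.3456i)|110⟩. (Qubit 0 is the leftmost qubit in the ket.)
(-0.2975 - 0.2444i)|010⟩ + (0.89 + 0.2444i)|110⟩

H on qubit 0 mixes each pair of kets that differ only in qubit 0: amplitudes (a, b) of (|…0…⟩, |…1…⟩) become ((a + b)/√2, (a − b)/√2). Kets absent from the input have amplitude 0.
(|010⟩, |110⟩): (a, b) = (0.419, (-0.8397 - 0.3456i)) → ((-0.2975 - 0.2444i), (0.89 + 0.2444i))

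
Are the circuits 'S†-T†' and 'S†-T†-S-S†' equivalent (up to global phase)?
Yes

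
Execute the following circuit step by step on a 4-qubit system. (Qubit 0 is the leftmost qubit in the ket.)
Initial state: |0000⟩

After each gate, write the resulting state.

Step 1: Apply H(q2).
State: 1/√2|0000⟩ + 1/√2|0010⟩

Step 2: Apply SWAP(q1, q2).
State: 1/√2|0000⟩ + 1/√2|0100⟩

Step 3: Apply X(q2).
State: 1/√2|0010⟩ + 1/√2|0110⟩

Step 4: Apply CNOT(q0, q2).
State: 1/√2|0010⟩ + 1/√2|0110⟩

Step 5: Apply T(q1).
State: 1/√2|0010⟩ + (1/2 + (1/2)i)|0110⟩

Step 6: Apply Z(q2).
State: -1/√2|0010⟩ + (-1/2 - (1/2)i)|0110⟩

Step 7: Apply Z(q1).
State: -1/√2|0010⟩ + (1/2 + (1/2)i)|0110⟩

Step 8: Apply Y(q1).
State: (1/2 - (1/2)i)|0010⟩ - (1/√2)i|0110⟩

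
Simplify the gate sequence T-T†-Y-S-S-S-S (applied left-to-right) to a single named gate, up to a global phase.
Y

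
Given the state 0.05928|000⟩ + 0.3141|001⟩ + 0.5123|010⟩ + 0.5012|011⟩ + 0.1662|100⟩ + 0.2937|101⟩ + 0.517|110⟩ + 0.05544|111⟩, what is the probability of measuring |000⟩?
0.003514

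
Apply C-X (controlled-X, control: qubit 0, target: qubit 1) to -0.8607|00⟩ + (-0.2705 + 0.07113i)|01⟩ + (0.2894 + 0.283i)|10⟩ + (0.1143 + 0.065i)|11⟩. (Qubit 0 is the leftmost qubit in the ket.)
-0.8607|00⟩ + (-0.2705 + 0.07113i)|01⟩ + (0.1143 + 0.065i)|10⟩ + (0.2894 + 0.283i)|11⟩

C-X leaves the control-|0⟩ kets |00⟩, |01⟩ unchanged and applies X to qubit 1 on the control-|1⟩ pair (|10⟩, |11⟩).
X = [[0, 1], [1, 0]].
With a = amp(|10⟩) = (0.2894 + 0.283i) and b = amp(|11⟩) = (0.1143 + 0.065i):
new amp(|10⟩) = (1)·b = (0.1143 + 0.065i)
new amp(|11⟩) = (1)·a = (0.2894 + 0.283i)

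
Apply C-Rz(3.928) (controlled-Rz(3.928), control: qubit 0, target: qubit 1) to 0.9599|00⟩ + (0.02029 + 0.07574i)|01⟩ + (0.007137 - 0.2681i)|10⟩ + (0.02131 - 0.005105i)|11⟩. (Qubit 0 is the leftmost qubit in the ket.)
0.9599|00⟩ + (0.02029 + 0.07574i)|01⟩ + (-0.2504 + 0.09613i)|10⟩ + (-0.003449 + 0.02164i)|11⟩

C-Rz(3.928) leaves the control-|0⟩ kets |00⟩, |01⟩ unchanged and applies Rz(3.928) to qubit 1 on the control-|1⟩ pair (|10⟩, |11⟩).
Rz(3.928) = [[e^(−iθ/2), 0], [0, e^(iθ/2)]] with e^(±iθ/2) = cos(θ/2) ± i·sin(θ/2); θ = 3.928, cos(θ/2) ≈ -0.38315, sin(θ/2) ≈ 0.923686.
With a = amp(|10⟩) = (0.007137 - 0.2681i) and b = amp(|11⟩) = (0.02131 - 0.005105i):
new amp(|10⟩) = (-0.38315 - 0.923686i)·a = (-0.2504 + 0.09613i)
new amp(|11⟩) = (-0.38315 + 0.923686i)·b = (-0.003449 + 0.02164i)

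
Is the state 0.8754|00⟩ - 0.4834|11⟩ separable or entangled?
Entangled

Writing the state as a|00⟩ + b|01⟩ + c|10⟩ + d|11⟩, it is a product state iff ad − bc = 0.
Here (a, b, c, d) = (0.8754, 0, 0, -0.4834): ad − bc = (0.8754)(-0.4834) − (0)(0) = -0.4232 ≠ 0, so the state is entangled.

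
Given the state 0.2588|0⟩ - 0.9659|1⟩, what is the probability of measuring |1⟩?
0.933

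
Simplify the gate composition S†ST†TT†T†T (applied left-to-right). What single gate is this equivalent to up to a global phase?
T†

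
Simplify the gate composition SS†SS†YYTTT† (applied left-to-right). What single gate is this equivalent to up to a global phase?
T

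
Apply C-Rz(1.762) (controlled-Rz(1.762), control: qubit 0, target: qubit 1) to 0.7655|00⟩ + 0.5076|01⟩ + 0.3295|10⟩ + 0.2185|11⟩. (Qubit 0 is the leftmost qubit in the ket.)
0.7655|00⟩ + 0.5076|01⟩ + (0.2097 - 0.2542i)|10⟩ + (0.139 + 0.1685i)|11⟩

C-Rz(1.762) leaves the control-|0⟩ kets |00⟩, |01⟩ unchanged and applies Rz(1.762) to qubit 1 on the control-|1⟩ pair (|10⟩, |11⟩).
Rz(1.762) = [[e^(−iθ/2), 0], [0, e^(iθ/2)]] with e^(±iθ/2) = cos(θ/2) ± i·sin(θ/2); θ = 1.762, cos(θ/2) ≈ 0.63638, sin(θ/2) ≈ 0.771376.
With a = amp(|10⟩) = 0.3295 and b = amp(|11⟩) = 0.2185:
new amp(|10⟩) = (0.63638 - 0.771376i)·a = (0.2097 - 0.2542i)
new amp(|11⟩) = (0.63638 + 0.771376i)·b = (0.139 + 0.1685i)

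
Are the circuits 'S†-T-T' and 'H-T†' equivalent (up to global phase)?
No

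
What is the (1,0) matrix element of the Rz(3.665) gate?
0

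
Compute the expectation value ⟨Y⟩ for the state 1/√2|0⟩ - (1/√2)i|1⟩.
-1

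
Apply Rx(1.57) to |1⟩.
-0.7068i|0⟩ + 0.7074|1⟩

Rx(1.57) = [[cos(θ/2), −i·sin(θ/2)], [−i·sin(θ/2), cos(θ/2)]]; θ = 1.57, cos(θ/2) ≈ 0.707388, sin(θ/2) ≈ 0.706825.
With a = amp(|0⟩) = 0 and b = amp(|1⟩) = 1:
new amp(|0⟩) = (0.707388)·a + (-0.706825i)·b = -0.7068i
new amp(|1⟩) = (-0.706825i)·a + (0.707388)·b = 0.7074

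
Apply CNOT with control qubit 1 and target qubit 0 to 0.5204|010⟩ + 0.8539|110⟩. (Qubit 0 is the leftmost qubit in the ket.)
0.8539|010⟩ + 0.5204|110⟩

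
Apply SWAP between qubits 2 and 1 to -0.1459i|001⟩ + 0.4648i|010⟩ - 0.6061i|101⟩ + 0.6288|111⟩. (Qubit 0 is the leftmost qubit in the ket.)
0.4648i|001⟩ - 0.1459i|010⟩ - 0.6061i|110⟩ + 0.6288|111⟩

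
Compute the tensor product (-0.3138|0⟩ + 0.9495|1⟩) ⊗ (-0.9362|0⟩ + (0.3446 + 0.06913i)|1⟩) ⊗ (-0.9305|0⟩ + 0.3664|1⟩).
-0.2734|000⟩ + 0.1076|001⟩ + (0.1006 + 0.02019i)|010⟩ + (-0.03962 - 0.007948i)|011⟩ + 0.8271|100⟩ - 0.3257|101⟩ + (-0.3045 - 0.06108i)|110⟩ + (0.1199 + 0.02405i)|111⟩

amp(|b₁b₂…⟩) = product of the factor amplitudes for bits b₁, b₂, …; only kets whose every factor amplitude is nonzero survive.
|000⟩: (-0.3138)(-0.9362)(-0.9305) = -0.2734
|001⟩: (-0.3138)(-0.9362)(0.3664) = 0.1076
|010⟩: (-0.3138)(0.3446 + 0.06913i)(-0.9305) = (0.1006 + 0.02019i)
|011⟩: (-0.3138)(0.3446 + 0.06913i)(0.3664) = (-0.03962 - 0.007948i)
|100⟩: (0.9495)(-0.9362)(-0.9305) = 0.8271
|101⟩: (0.9495)(-0.9362)(0.3664) = -0.3257
|110⟩: (0.9495)(0.3446 + 0.06913i)(-0.9305) = (-0.3045 - 0.06108i)
|111⟩: (0.9495)(0.3446 + 0.06913i)(0.3664) = (0.1199 + 0.02405i)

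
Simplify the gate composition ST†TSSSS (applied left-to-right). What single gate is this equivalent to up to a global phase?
S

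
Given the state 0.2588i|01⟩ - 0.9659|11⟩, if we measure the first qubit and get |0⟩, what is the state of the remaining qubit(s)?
i|1⟩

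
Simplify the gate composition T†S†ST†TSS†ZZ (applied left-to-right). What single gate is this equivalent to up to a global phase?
T†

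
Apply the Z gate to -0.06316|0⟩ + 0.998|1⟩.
-0.06316|0⟩ - 0.998|1⟩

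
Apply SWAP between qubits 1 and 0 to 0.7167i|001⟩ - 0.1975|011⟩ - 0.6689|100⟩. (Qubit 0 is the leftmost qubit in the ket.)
0.7167i|001⟩ - 0.6689|010⟩ - 0.1975|101⟩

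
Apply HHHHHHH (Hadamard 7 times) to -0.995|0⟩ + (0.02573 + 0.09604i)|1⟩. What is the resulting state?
(-0.6854 + 0.06791i)|0⟩ + (-0.7218 - 0.06791i)|1⟩

H² = I, so H^7 = H: a single Hadamard. With (a, b) = (-0.995, (0.02573 + 0.09604i)), H gives ((a + b)/√2, (a − b)/√2) = ((-0.6854 + 0.06791i), (-0.7218 - 0.06791i)).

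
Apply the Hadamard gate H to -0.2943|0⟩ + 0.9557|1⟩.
0.4677|0⟩ - 0.8839|1⟩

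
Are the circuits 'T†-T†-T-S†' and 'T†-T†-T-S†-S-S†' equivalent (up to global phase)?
Yes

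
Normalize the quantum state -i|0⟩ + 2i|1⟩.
-(1/√5)i|0⟩ + 0.8944i|1⟩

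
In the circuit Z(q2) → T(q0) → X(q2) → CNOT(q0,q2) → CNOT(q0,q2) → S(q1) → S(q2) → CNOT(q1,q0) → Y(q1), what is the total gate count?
9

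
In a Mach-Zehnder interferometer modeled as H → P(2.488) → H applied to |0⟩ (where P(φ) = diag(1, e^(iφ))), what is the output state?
(0.103 + 0.304i)|0⟩ + (0.897 - 0.304i)|1⟩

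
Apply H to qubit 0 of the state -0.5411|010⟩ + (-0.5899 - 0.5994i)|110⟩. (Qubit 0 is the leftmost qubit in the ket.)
(-0.7997 - 0.4238i)|010⟩ + (0.03451 + 0.4238i)|110⟩

H on qubit 0 mixes each pair of kets that differ only in qubit 0: amplitudes (a, b) of (|…0…⟩, |…1…⟩) become ((a + b)/√2, (a − b)/√2). Kets absent from the input have amplitude 0.
(|010⟩, |110⟩): (a, b) = (-0.5411, (-0.5899 - 0.5994i)) → ((-0.7997 - 0.4238i), (0.03451 + 0.4238i))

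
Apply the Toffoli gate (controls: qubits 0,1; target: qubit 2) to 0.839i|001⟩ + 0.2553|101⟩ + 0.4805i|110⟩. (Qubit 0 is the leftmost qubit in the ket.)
0.839i|001⟩ + 0.2553|101⟩ + 0.4805i|111⟩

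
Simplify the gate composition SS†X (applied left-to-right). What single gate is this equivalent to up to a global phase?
X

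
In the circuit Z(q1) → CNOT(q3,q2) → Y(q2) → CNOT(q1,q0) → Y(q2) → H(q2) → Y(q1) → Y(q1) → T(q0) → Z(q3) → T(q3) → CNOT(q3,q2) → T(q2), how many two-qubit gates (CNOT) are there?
3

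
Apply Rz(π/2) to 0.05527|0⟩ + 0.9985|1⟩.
(0.03908 - 0.03908i)|0⟩ + (0.706 + 0.706i)|1⟩

Rz(π/2) = [[e^(−iθ/2), 0], [0, e^(iθ/2)]] with e^(±iθ/2) = cos(θ/2) ± i·sin(θ/2); θ = π/2, cos(θ/2) ≈ 0.707107, sin(θ/2) ≈ 0.707107.
With a = amp(|0⟩) = 0.05527 and b = amp(|1⟩) = 0.9985:
new amp(|0⟩) = (0.707107 - 0.707107i)·a = (0.03908 - 0.03908i)
new amp(|1⟩) = (0.707107 + 0.707107i)·b = (0.706 + 0.706i)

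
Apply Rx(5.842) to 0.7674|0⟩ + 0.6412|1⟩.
(-0.7488 - 0.1403i)|0⟩ + (-0.6257 - 0.1679i)|1⟩

Rx(5.842) = [[cos(θ/2), −i·sin(θ/2)], [−i·sin(θ/2), cos(θ/2)]]; θ = 5.842, cos(θ/2) ≈ -0.975768, sin(θ/2) ≈ 0.218808.
With a = amp(|0⟩) = 0.7674 and b = amp(|1⟩) = 0.6412:
new amp(|0⟩) = (-0.975768)·a + (-0.218808i)·b = (-0.7488 - 0.1403i)
new amp(|1⟩) = (-0.218808i)·a + (-0.975768)·b = (-0.6257 - 0.1679i)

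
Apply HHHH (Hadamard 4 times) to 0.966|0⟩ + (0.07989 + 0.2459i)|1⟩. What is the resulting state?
0.966|0⟩ + (0.07989 + 0.2459i)|1⟩

H² = I, so an even number of Hadamards cancels: H^4 = I and the state is unchanged.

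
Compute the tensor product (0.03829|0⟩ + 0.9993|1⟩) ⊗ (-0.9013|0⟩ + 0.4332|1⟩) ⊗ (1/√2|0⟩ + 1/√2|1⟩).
-0.0244|000⟩ - 0.0244|001⟩ + 0.01173|010⟩ + 0.01173|011⟩ - 0.6369|100⟩ - 0.6369|101⟩ + 0.3061|110⟩ + 0.3061|111⟩

amp(|b₁b₂…⟩) = product of the factor amplitudes for bits b₁, b₂, …; only kets whose every factor amplitude is nonzero survive.
|000⟩: (0.03829)(-0.9013)(1/√2) = -0.0244
|001⟩: (0.03829)(-0.9013)(1/√2) = -0.0244
|010⟩: (0.03829)(0.4332)(1/√2) = 0.01173
|011⟩: (0.03829)(0.4332)(1/√2) = 0.01173
|100⟩: (0.9993)(-0.9013)(1/√2) = -0.6369
|101⟩: (0.9993)(-0.9013)(1/√2) = -0.6369
|110⟩: (0.9993)(0.4332)(1/√2) = 0.3061
|111⟩: (0.9993)(0.4332)(1/√2) = 0.3061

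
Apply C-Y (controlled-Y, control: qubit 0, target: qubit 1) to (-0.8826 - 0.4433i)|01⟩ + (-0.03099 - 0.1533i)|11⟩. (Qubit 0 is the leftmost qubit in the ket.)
(-0.8826 - 0.4433i)|01⟩ + (-0.1533 + 0.03099i)|10⟩

C-Y leaves the control-|0⟩ kets |00⟩, |01⟩ unchanged and applies Y to qubit 1 on the control-|1⟩ pair (|10⟩, |11⟩).
Y = [[0, -i], [i, 0]].
With a = amp(|10⟩) = 0 and b = amp(|11⟩) = (-0.03099 - 0.1533i):
new amp(|10⟩) = (-i)·b = (-0.1533 + 0.03099i)
new amp(|11⟩) = (i)·a = 0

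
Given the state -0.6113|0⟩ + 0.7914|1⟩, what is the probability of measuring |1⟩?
0.6263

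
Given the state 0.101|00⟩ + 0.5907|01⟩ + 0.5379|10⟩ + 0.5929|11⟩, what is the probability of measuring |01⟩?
0.3489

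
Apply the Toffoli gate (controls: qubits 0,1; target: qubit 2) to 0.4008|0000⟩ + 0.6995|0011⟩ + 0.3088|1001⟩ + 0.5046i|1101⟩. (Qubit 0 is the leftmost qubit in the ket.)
0.4008|0000⟩ + 0.6995|0011⟩ + 0.3088|1001⟩ + 0.5046i|1111⟩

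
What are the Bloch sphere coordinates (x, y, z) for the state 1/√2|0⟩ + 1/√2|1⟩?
(1, 0, 0)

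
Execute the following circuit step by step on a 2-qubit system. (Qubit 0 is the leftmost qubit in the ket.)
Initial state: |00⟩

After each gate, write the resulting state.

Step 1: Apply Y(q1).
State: i|01⟩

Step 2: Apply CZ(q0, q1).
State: i|01⟩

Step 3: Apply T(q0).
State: i|01⟩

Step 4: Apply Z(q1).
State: -i|01⟩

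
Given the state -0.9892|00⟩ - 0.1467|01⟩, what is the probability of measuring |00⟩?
0.9785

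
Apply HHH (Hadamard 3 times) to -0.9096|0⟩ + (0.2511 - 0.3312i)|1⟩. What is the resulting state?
(-0.4656 - 0.2342i)|0⟩ + (-0.8207 + 0.2342i)|1⟩

H² = I, so H^3 = H: a single Hadamard. With (a, b) = (-0.9096, (0.2511 - 0.3312i)), H gives ((a + b)/√2, (a − b)/√2) = ((-0.4656 - 0.2342i), (-0.8207 + 0.2342i)).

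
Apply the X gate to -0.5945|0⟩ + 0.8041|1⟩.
0.8041|0⟩ - 0.5945|1⟩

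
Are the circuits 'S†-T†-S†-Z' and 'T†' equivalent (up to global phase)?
Yes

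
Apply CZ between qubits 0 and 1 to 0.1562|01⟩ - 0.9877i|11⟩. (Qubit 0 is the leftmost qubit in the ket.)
0.1562|01⟩ + 0.9877i|11⟩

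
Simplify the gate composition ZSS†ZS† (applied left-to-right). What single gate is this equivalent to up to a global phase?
S†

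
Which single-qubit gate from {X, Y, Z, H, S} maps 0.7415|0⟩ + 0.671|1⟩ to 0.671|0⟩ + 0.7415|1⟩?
X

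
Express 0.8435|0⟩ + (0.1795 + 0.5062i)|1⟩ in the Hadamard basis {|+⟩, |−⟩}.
(0.7234 + 0.3579i)|+⟩ + (0.4695 - 0.3579i)|−⟩

With |ψ⟩ = α|0⟩ + β|1⟩, the Hadamard-basis coefficients are ⟨+|ψ⟩ = (α + β)/√2 and ⟨−|ψ⟩ = (α − β)/√2.
Here α = 0.8435, β = (0.1795 + 0.5062i): (α + β)/√2 = (0.7234 + 0.3579i), (α − β)/√2 = (0.4695 - 0.3579i).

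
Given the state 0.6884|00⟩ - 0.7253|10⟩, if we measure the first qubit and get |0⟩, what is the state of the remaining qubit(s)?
|0⟩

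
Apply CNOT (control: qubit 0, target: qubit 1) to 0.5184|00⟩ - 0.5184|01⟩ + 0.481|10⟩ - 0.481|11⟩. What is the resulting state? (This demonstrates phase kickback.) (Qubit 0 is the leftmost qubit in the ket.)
0.5184|00⟩ - 0.5184|01⟩ - 0.481|10⟩ + 0.481|11⟩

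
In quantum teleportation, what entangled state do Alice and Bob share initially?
Bell state |Φ+⟩ = (|00⟩ + |11⟩)/√2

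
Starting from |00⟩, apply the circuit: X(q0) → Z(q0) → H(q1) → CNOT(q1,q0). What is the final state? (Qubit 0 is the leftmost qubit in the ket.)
-1/√2|01⟩ - 1/√2|10⟩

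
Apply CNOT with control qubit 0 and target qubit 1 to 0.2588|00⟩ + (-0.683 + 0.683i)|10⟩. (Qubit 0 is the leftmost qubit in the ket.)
0.2588|00⟩ + (-0.683 + 0.683i)|11⟩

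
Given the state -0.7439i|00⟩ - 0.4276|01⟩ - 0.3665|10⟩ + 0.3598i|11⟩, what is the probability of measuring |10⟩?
0.1343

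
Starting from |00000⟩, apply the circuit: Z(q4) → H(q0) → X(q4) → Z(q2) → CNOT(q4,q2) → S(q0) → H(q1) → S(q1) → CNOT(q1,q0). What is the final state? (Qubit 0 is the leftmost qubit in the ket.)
1/2|00101⟩ - 1/2|01101⟩ + (1/2)i|10101⟩ + (1/2)i|11101⟩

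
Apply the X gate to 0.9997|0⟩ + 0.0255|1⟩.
0.0255|0⟩ + 0.9997|1⟩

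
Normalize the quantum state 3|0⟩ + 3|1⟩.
1/√2|0⟩ + 1/√2|1⟩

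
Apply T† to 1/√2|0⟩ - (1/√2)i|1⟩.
1/√2|0⟩ + (-1/2 - (1/2)i)|1⟩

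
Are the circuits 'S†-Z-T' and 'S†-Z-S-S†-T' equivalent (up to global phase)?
Yes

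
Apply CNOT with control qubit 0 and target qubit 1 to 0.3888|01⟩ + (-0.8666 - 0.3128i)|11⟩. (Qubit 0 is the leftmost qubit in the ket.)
0.3888|01⟩ + (-0.8666 - 0.3128i)|10⟩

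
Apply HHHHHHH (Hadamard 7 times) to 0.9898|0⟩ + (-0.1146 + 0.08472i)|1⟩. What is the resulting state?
(0.6189 + 0.05991i)|0⟩ + (0.7809 - 0.05991i)|1⟩

H² = I, so H^7 = H: a single Hadamard. With (a, b) = (0.9898, (-0.1146 + 0.08472i)), H gives ((a + b)/√2, (a − b)/√2) = ((0.6189 + 0.05991i), (0.7809 - 0.05991i)).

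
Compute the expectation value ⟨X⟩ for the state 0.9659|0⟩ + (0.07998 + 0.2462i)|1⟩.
0.1545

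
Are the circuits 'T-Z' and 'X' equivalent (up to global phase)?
No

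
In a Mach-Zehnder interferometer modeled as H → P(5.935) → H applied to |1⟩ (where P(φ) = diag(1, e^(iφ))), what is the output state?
(0.03 + 0.1706i)|0⟩ + (0.97 - 0.1706i)|1⟩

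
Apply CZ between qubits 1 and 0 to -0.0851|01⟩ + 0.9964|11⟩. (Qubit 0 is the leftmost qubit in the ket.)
-0.0851|01⟩ - 0.9964|11⟩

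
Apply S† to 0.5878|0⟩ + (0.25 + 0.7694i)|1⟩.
0.5878|0⟩ + (0.7694 - 0.25i)|1⟩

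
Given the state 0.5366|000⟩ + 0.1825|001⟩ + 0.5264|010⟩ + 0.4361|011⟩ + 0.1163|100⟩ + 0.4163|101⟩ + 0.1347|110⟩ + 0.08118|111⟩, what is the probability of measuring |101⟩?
0.1733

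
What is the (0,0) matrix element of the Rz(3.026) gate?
(0.05776 - 0.9983i)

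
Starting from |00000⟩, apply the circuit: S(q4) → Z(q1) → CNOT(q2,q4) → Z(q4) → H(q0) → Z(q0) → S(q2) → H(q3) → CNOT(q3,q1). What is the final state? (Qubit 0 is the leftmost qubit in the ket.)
1/2|00000⟩ + 1/2|01010⟩ - 1/2|10000⟩ - 1/2|11010⟩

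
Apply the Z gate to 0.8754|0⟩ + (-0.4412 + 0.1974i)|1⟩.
0.8754|0⟩ + (0.4412 - 0.1974i)|1⟩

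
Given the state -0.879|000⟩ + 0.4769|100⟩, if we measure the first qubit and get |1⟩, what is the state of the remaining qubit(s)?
|00⟩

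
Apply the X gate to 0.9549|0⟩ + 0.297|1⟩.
0.297|0⟩ + 0.9549|1⟩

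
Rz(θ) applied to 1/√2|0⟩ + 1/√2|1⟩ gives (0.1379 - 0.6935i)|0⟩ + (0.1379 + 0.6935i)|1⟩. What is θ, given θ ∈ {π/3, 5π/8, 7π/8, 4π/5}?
7π/8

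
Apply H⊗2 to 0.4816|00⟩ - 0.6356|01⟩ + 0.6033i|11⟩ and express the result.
(-0.077 + 0.3017i)|00⟩ + (0.5586 - 0.3017i)|01⟩ + (-0.077 - 0.3017i)|10⟩ + (0.5586 + 0.3017i)|11⟩

H⊗2 gives amp(|y⟩) = (1/2) Σ_x (−1)^(x·y) amp(|x⟩), where x·y is the number of positions in which both x and y have a 1.
|00⟩: (0.4816 - 0.6356 + 0.6033i)/2 = (-0.077 + 0.3017i)
|01⟩: (0.4816 + 0.6356 - 0.6033i)/2 = (0.5586 - 0.3017i)
|10⟩: (0.4816 - 0.6356 - 0.6033i)/2 = (-0.077 - 0.3017i)
|11⟩: (0.4816 + 0.6356 + 0.6033i)/2 = (0.5586 + 0.3017i)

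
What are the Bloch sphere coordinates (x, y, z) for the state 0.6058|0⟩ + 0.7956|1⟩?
(0.9639, 0, -0.266)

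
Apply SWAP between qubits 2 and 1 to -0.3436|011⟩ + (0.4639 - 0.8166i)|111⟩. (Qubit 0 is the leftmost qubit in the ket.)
-0.3436|011⟩ + (0.4639 - 0.8166i)|111⟩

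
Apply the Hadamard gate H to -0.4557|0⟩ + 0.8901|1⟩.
0.3072|0⟩ - 0.9516|1⟩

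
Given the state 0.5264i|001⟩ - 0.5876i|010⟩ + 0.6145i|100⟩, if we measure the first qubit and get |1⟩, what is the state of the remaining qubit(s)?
i|00⟩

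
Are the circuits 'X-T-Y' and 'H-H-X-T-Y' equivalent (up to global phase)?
Yes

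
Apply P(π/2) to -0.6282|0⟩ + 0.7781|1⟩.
-0.6282|0⟩ + 0.7781i|1⟩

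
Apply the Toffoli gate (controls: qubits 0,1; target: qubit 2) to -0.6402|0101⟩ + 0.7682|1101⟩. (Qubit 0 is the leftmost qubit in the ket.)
-0.6402|0101⟩ + 0.7682|1111⟩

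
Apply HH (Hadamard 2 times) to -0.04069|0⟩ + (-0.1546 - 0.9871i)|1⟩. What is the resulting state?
-0.04069|0⟩ + (-0.1546 - 0.9871i)|1⟩

H² = I, so an even number of Hadamards cancels: H^2 = I and the state is unchanged.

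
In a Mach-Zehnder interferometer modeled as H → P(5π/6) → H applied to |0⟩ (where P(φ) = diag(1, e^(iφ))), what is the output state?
(0.06699 + 0.25i)|0⟩ + (0.933 - 0.25i)|1⟩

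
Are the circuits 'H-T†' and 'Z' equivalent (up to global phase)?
No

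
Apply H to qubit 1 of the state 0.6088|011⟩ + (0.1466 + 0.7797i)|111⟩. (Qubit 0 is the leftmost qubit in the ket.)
0.4305|001⟩ - 0.4305|011⟩ + (0.1037 + 0.5513i)|101⟩ + (-0.1037 - 0.5513i)|111⟩

H on qubit 1 mixes each pair of kets that differ only in qubit 1: amplitudes (a, b) of (|…0…⟩, |…1…⟩) become ((a + b)/√2, (a − b)/√2). Kets absent from the input have amplitude 0.
(|001⟩, |011⟩): (a, b) = (0, 0.6088) → (0.4305, -0.4305)
(|101⟩, |111⟩): (a, b) = (0, (0.1466 + 0.7797i)) → ((0.1037 + 0.5513i), (-0.1037 - 0.5513i))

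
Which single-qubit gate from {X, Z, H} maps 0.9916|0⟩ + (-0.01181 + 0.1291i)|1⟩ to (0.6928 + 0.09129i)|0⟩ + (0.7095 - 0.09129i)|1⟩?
H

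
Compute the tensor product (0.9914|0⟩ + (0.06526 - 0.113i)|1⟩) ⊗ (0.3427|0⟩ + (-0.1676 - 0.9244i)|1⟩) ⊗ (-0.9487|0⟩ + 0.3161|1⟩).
-0.3223|000⟩ + 0.1074|001⟩ + (0.1576 + 0.8694i)|010⟩ + (-0.05252 - 0.2897i)|011⟩ + (-0.02122 + 0.03674i)|100⟩ + (0.007069 - 0.01224i)|101⟩ + (0.1095 + 0.03926i)|110⟩ + (-0.03648 - 0.01308i)|111⟩

amp(|b₁b₂…⟩) = product of the factor amplitudes for bits b₁, b₂, …; only kets whose every factor amplitude is nonzero survive.
|000⟩: (0.9914)(0.3427)(-0.9487) = -0.3223
|001⟩: (0.9914)(0.3427)(0.3161) = 0.1074
|010⟩: (0.9914)(-0.1676 - 0.9244i)(-0.9487) = (0.1576 + 0.8694i)
|011⟩: (0.9914)(-0.1676 - 0.9244i)(0.3161) = (-0.05252 - 0.2897i)
|100⟩: (0.06526 - 0.113i)(0.3427)(-0.9487) = (-0.02122 + 0.03674i)
|101⟩: (0.06526 - 0.113i)(0.3427)(0.3161) = (0.007069 - 0.01224i)
|110⟩: (0.06526 - 0.113i)(-0.1676 - 0.9244i)(-0.9487) = (0.1095 + 0.03926i)
|111⟩: (0.06526 - 0.113i)(-0.1676 - 0.9244i)(0.3161) = (-0.03648 - 0.01308i)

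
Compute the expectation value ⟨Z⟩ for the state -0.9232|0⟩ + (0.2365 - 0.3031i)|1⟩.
0.7045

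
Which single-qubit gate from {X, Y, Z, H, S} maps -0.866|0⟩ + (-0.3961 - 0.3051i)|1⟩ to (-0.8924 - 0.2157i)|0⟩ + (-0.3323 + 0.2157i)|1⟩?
H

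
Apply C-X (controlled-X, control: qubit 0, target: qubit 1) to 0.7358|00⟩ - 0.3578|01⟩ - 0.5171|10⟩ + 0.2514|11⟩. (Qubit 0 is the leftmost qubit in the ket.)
0.7358|00⟩ - 0.3578|01⟩ + 0.2514|10⟩ - 0.5171|11⟩

C-X leaves the control-|0⟩ kets |00⟩, |01⟩ unchanged and applies X to qubit 1 on the control-|1⟩ pair (|10⟩, |11⟩).
X = [[0, 1], [1, 0]].
With a = amp(|10⟩) = -0.5171 and b = amp(|11⟩) = 0.2514:
new amp(|10⟩) = (1)·b = 0.2514
new amp(|11⟩) = (1)·a = -0.5171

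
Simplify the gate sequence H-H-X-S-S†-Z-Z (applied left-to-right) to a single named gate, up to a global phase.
X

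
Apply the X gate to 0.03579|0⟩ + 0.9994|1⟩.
0.9994|0⟩ + 0.03579|1⟩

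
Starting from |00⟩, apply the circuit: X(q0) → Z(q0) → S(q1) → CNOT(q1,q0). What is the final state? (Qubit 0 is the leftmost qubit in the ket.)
-|10⟩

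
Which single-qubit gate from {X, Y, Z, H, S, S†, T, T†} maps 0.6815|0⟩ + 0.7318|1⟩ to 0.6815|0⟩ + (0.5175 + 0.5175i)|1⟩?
T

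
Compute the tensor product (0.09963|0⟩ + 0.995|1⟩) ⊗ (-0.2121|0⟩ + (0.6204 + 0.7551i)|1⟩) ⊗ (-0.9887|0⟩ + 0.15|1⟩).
0.02089|000⟩ - 0.00317|001⟩ + (-0.06111 - 0.07438i)|010⟩ + (0.009272 + 0.01128i)|011⟩ + 0.2087|100⟩ - 0.03166|101⟩ + (-0.6103 - 0.7428i)|110⟩ + (0.09259 + 0.1127i)|111⟩

amp(|b₁b₂…⟩) = product of the factor amplitudes for bits b₁, b₂, …; only kets whose every factor amplitude is nonzero survive.
|000⟩: (0.09963)(-0.2121)(-0.9887) = 0.02089
|001⟩: (0.09963)(-0.2121)(0.15) = -0.00317
|010⟩: (0.09963)(0.6204 + 0.7551i)(-0.9887) = (-0.06111 - 0.07438i)
|011⟩: (0.09963)(0.6204 + 0.7551i)(0.15) = (0.009272 + 0.01128i)
|100⟩: (0.995)(-0.2121)(-0.9887) = 0.2087
|101⟩: (0.995)(-0.2121)(0.15) = -0.03166
|110⟩: (0.995)(0.6204 + 0.7551i)(-0.9887) = (-0.6103 - 0.7428i)
|111⟩: (0.995)(0.6204 + 0.7551i)(0.15) = (0.09259 + 0.1127i)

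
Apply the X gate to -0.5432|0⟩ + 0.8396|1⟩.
0.8396|0⟩ - 0.5432|1⟩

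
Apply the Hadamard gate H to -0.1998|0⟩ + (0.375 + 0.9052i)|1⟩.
(0.1239 + 0.6401i)|0⟩ + (-0.4064 - 0.6401i)|1⟩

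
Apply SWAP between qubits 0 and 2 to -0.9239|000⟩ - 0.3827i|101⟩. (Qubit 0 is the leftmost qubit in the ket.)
-0.9239|000⟩ - 0.3827i|101⟩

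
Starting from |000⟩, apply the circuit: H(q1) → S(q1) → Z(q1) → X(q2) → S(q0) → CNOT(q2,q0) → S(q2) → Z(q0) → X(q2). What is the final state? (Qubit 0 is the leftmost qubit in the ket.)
-(1/√2)i|100⟩ - 1/√2|110⟩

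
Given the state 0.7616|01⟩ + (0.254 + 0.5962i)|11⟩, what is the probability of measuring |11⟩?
0.42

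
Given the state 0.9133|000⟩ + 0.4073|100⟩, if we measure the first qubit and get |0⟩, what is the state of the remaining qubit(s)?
|00⟩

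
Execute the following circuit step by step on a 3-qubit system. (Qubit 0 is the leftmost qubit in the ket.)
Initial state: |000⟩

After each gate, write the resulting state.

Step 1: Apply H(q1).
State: 1/√2|000⟩ + 1/√2|010⟩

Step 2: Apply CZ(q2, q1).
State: 1/√2|000⟩ + 1/√2|010⟩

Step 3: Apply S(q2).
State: 1/√2|000⟩ + 1/√2|010⟩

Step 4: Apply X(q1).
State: 1/√2|000⟩ + 1/√2|010⟩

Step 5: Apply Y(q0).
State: (1/√2)i|100⟩ + (1/√2)i|110⟩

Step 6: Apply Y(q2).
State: -1/√2|101⟩ - 1/√2|111⟩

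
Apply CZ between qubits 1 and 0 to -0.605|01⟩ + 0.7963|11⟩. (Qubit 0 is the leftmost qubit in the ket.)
-0.605|01⟩ - 0.7963|11⟩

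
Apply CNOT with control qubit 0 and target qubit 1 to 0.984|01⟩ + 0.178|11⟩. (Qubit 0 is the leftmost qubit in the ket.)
0.984|01⟩ + 0.178|10⟩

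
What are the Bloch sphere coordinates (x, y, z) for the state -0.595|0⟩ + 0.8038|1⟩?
(-0.9565, 0, -0.2921)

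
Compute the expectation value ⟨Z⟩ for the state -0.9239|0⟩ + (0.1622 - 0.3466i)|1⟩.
0.7072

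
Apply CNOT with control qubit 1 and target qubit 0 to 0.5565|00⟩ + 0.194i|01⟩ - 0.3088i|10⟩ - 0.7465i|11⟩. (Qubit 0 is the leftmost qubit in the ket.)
0.5565|00⟩ - 0.7465i|01⟩ - 0.3088i|10⟩ + 0.194i|11⟩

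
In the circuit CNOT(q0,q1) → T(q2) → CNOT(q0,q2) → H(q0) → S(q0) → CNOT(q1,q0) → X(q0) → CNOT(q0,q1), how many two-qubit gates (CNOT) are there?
4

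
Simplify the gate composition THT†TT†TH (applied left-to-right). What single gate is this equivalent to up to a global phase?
T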